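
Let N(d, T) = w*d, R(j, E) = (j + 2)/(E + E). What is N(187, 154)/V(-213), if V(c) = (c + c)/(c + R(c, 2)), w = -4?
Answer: -198781/426 ≈ -466.62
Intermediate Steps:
R(j, E) = (2 + j)/(2*E) (R(j, E) = (2 + j)/((2*E)) = (2 + j)*(1/(2*E)) = (2 + j)/(2*E))
V(c) = 2*c/(½ + 5*c/4) (V(c) = (c + c)/(c + (½)*(2 + c)/2) = (2*c)/(c + (½)*(½)*(2 + c)) = (2*c)/(c + (½ + c/4)) = (2*c)/(½ + 5*c/4) = 2*c/(½ + 5*c/4))
N(d, T) = -4*d
N(187, 154)/V(-213) = (-4*187)/((8*(-213)/(2 + 5*(-213)))) = -748/(8*(-213)/(2 - 1065)) = -748/(8*(-213)/(-1063)) = -748/(8*(-213)*(-1/1063)) = -748/1704/1063 = -748*1063/1704 = -198781/426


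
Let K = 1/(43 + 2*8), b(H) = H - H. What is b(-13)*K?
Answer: 0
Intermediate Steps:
b(H) = 0
K = 1/59 (K = 1/(43 + 16) = 1/59 ≈ 0.016949)
b(-13)*K = 0*(1/59) = 0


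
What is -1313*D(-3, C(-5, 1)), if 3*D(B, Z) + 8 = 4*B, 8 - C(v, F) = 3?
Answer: 26260/3 ≈ 8753.3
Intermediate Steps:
C(v, F) = 5 (C(v, F) = 8 - 1*3 = 8 - 3 = 5)
D(B, Z) = -8/3 + 4*B/3 (D(B, Z) = -8/3 + (4*B)/3 = -8/3 + 4*B/3)
-1313*D(-3, C(-5, 1)) = -1313*(-8/3 + (4/3)*(-3)) = -1313*(-8/3 - 4) = -1313*(-20/3) = 26260/3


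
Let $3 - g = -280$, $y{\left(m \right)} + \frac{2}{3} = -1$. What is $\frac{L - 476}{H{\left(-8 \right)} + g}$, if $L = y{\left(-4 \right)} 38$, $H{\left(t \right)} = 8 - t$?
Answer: $- \frac{1618}{897} \approx -1.8038$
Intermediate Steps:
$y{\left(m \right)} = - \frac{5}{3}$ ($y{\left(m \right)} = - \frac{2}{3} - 1 = - \frac{5}{3}$)
$L = - \frac{190}{3}$ ($L = \left(- \frac{5}{3}\right) 38 = - \frac{190}{3} \approx -63.333$)
$g = 283$ ($g = 3 - -280 = 3 + 280 = 283$)
$\frac{L - 476}{H{\left(-8 \right)} + g} = \frac{- \frac{190}{3} - 476}{\left(8 - -8\right) + 283} = - \frac{1618}{3 \left(\left(8 + 8\right) + 283\right)} = - \frac{1618}{3 \left(16 + 283\right)} = - \frac{1618}{3 \cdot 299} = \left(- \frac{1618}{3}\right) \frac{1}{299} = - \frac{1618}{897}$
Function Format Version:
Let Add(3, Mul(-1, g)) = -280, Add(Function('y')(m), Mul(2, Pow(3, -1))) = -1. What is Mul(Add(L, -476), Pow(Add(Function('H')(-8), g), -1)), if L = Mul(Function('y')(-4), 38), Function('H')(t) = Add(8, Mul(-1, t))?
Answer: Rational(-1618, 897) ≈ -1.8038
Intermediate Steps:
Function('y')(m) = Rational(-5, 3) (Function('y')(m) = Add(Rational(-2, 3), -1) = Rational(-5, 3))
L = Rational(-190, 3) (L = Mul(Rational(-5, 3), 38) = Rational(-190, 3) ≈ -63.333)
g = 283 (g = Add(3, Mul(-1, -280)) = Add(3, 280) = 283)
Mul(Add(L, -476), Pow(Add(Function('H')(-8), g), -1)) = Mul(Add(Rational(-190, 3), -476), Pow(Add(Add(8, Mul(-1, -8)), 283), -1)) = Mul(Rational(-1618, 3), Pow(Add(Add(8, 8), 283), -1)) = Mul(Rational(-1618, 3), Pow(Add(16, 283), -1)) = Mul(Rational(-1618, 3), Pow(299, -1)) = Mul(Rational(-1618, 3), Rational(1, 299)) = Rational(-1618, 897)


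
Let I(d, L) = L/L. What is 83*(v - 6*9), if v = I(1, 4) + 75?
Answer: 1826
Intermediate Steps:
I(d, L) = 1
v = 76 (v = 1 + 75 = 76)
83*(v - 6*9) = 83*(76 - 6*9) = 83*(76 - 54) = 83*22 = 1826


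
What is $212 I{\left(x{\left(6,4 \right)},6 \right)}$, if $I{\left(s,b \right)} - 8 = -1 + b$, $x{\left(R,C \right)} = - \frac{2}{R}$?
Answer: $2756$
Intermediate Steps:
$I{\left(s,b \right)} = 7 + b$ ($I{\left(s,b \right)} = 8 + \left(-1 + b\right) = 7 + b$)
$212 I{\left(x{\left(6,4 \right)},6 \right)} = 212 \left(7 + 6\right) = 212 \cdot 13 = 2756$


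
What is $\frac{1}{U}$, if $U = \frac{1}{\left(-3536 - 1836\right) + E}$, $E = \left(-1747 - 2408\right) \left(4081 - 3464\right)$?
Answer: $-2569007$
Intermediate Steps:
$E = -2563635$ ($E = \left(-4155\right) 617 = -2563635$)
$U = - \frac{1}{2569007}$ ($U = \frac{1}{\left(-3536 - 1836\right) - 2563635} = \frac{1}{-5372 - 2563635} = \frac{1}{-2569007} = - \frac{1}{2569007} \approx -3.8926 \cdot 10^{-7}$)
$\frac{1}{U} = \frac{1}{- \frac{1}{2569007}} = -2569007$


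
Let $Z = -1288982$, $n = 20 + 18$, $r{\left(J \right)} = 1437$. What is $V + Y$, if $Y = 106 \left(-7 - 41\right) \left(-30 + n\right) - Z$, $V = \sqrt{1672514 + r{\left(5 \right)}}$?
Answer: $1248278 + \sqrt{1673951} \approx 1.2496 \cdot 10^{6}$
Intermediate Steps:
$n = 38$
$V = \sqrt{1673951}$ ($V = \sqrt{1672514 + 1437} = \sqrt{1673951} \approx 1293.8$)
$Y = 1248278$ ($Y = 106 \left(-7 - 41\right) \left(-30 + 38\right) - -1288982 = 106 \left(-7 - 41\right) 8 + 1288982 = 106 \left(-48\right) 8 + 1288982 = \left(-5088\right) 8 + 1288982 = -40704 + 1288982 = 1248278$)
$V + Y = \sqrt{1673951} + 1248278 = 1248278 + \sqrt{1673951}$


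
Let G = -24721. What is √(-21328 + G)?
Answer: I*√46049 ≈ 214.59*I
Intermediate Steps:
√(-21328 + G) = √(-21328 - 24721) = √(-46049) = I*√46049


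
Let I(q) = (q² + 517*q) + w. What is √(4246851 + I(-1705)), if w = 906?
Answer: 3*√697033 ≈ 2504.7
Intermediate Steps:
I(q) = 906 + q² + 517*q (I(q) = (q² + 517*q) + 906 = 906 + q² + 517*q)
√(4246851 + I(-1705)) = √(4246851 + (906 + (-1705)² + 517*(-1705))) = √(4246851 + (906 + 2907025 - 881485)) = √(4246851 + 2026446) = √6273297 = 3*√697033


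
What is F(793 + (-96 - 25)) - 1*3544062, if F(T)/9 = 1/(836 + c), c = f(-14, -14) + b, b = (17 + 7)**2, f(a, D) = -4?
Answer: -4990039287/1408 ≈ -3.5441e+6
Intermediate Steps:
b = 576 (b = 24**2 = 576)
c = 572 (c = -4 + 576 = 572)
F(T) = 9/1408 (F(T) = 9/(836 + 572) = 9/1408)
F(793 + (-96 - 25)) - 1*3544062 = 9/1408 - 1*3544062 = 9/1408 - 3544062 = -4990039287/1408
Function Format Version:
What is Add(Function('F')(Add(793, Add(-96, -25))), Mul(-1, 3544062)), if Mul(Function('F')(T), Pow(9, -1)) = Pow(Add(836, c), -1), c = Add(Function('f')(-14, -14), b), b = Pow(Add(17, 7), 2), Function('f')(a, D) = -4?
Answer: Rational(-4990039287, 1408) ≈ -3.5441e+6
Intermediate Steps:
b = 576 (b = Pow(24, 2) = 576)
c = 572 (c = Add(-4, 576) = 572)
Function('F')(T) = Rational(9, 1408) (Function('F')(T) = Mul(9, Pow(Add(836, 572), -1)) = Mul(9, Pow(1408, -1)) = Mul(9, Rational(1, 1408)) = Rational(9, 1408))
Add(Function('F')(Add(793, Add(-96, -25))), Mul(-1, 3544062)) = Add(Rational(9, 1408), Mul(-1, 3544062)) = Add(Rational(9, 1408), -3544062) = Rational(-4990039287, 1408)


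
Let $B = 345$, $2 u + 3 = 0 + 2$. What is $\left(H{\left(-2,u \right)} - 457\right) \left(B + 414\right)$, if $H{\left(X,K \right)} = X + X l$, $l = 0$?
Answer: $-348381$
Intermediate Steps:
$u = - \frac{1}{2}$ ($u = - \frac{3}{2} + \frac{0 + 2}{2} = - \frac{3}{2} + \frac{1}{2} \cdot 2 = - \frac{3}{2} + 1 = - \frac{1}{2} \approx -0.5$)
$H{\left(X,K \right)} = X$ ($H{\left(X,K \right)} = X + X 0 = X + 0 = X$)
$\left(H{\left(-2,u \right)} - 457\right) \left(B + 414\right) = \left(-2 - 457\right) \left(345 + 414\right) = \left(-459\right) 759 = -348381$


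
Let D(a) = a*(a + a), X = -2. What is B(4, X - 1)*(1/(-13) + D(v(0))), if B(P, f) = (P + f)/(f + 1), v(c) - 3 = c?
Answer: -233/26 ≈ -8.9615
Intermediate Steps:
v(c) = 3 + c
B(P, f) = (P + f)/(1 + f)
D(a) = 2*a**2 (D(a) = a*(2*a) = 2*a**2)
B(4, X - 1)*(1/(-13) + D(v(0))) = ((4 + (-2 - 1))/(1 + (-2 - 1)))*(1/(-13) + 2*(3 + 0)**2) = ((4 - 3)/(1 - 3))*(-1/13 + 2*3**2) = (1/(-2))*(-1/13 + 2*9) = (-1/2*1)*(-1/13 + 18) = -1/2*233/13 = -233/26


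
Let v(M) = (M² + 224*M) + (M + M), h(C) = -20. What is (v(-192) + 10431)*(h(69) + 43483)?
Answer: 169636089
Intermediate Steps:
v(M) = M² + 226*M (v(M) = (M² + 224*M) + 2*M = M² + 226*M)
(v(-192) + 10431)*(h(69) + 43483) = (-192*(226 - 192) + 10431)*(-20 + 43483) = (-192*34 + 10431)*43463 = (-6528 + 10431)*43463 = 3903*43463 = 169636089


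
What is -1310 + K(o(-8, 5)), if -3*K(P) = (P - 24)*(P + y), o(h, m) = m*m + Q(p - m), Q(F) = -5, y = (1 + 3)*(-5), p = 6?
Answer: -1310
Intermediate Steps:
y = -20 (y = 4*(-5) = -20)
o(h, m) = -5 + m**2 (o(h, m) = m*m - 5 = m**2 - 5 = -5 + m**2)
K(P) = -(-24 + P)*(-20 + P)/3 (K(P) = -(P - 24)*(P - 20)/3 = -(-24 + P)*(-20 + P)/3)
-1310 + K(o(-8, 5)) = -1310 + (-160 - (-5 + 5**2)**2/3 + 44*(-5 + 5**2)/3) = -1310 + (-160 - (-5 + 25)**2/3 + 44*(-5 + 25)/3) = -1310 + (-160 - 1/3*20**2 + (44/3)*20) = -1310 + (-160 - 1/3*400 + 880/3) = -1310 + (-160 - 400/3 + 880/3) = -1310 + 0 = -1310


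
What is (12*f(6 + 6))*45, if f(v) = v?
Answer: 6480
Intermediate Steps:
(12*f(6 + 6))*45 = (12*(6 + 6))*45 = (12*12)*45 = 144*45 = 6480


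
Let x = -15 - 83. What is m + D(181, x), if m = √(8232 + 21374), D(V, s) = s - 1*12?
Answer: -110 + √29606 ≈ 62.064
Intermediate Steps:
x = -98
D(V, s) = -12 + s (D(V, s) = s - 12 = -12 + s)
m = √29606 ≈ 172.06
m + D(181, x) = √29606 + (-12 - 98) = √29606 - 110 = -110 + √29606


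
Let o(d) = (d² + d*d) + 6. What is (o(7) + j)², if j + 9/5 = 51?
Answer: 586756/25 ≈ 23470.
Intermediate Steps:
j = 246/5 (j = -9/5 + 51 = 246/5 ≈ 49.200)
o(d) = 6 + 2*d² (o(d) = (d² + d²) + 6 = 2*d² + 6 = 6 + 2*d²)
(o(7) + j)² = ((6 + 2*7²) + 246/5)² = ((6 + 2*49) + 246/5)² = ((6 + 98) + 246/5)² = (104 + 246/5)² = (766/5)² = 586756/25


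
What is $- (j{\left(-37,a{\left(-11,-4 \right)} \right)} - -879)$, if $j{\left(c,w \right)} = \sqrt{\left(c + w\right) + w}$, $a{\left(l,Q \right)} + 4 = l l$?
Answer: $-879 - \sqrt{197} \approx -893.04$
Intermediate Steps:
$a{\left(l,Q \right)} = -4 + l^{2}$ ($a{\left(l,Q \right)} = -4 + l l = -4 + l^{2}$)
$j{\left(c,w \right)} = \sqrt{c + 2 w}$
$- (j{\left(-37,a{\left(-11,-4 \right)} \right)} - -879) = - (\sqrt{-37 + 2 \left(-4 + \left(-11\right)^{2}\right)} - -879) = - (\sqrt{-37 + 2 \left(-4 + 121\right)} + 879) = - (\sqrt{-37 + 2 \cdot 117} + 879) = - (\sqrt{-37 + 234} + 879) = - (\sqrt{197} + 879) = - (879 + \sqrt{197}) = -879 - \sqrt{197}$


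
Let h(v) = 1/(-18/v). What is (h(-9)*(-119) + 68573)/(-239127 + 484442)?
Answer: 137027/490630 ≈ 0.27929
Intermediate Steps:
h(v) = -v/18
(h(-9)*(-119) + 68573)/(-239127 + 484442) = (-1/18*(-9)*(-119) + 68573)/(-239127 + 484442) = ((½)*(-119) + 68573)/245315 = (-119/2 + 68573)*(1/245315) = (137027/2)*(1/245315) = 137027/490630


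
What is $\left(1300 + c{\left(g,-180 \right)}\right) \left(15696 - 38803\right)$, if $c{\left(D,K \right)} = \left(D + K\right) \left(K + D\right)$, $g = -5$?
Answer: $-820876175$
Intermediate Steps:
$c{\left(D,K \right)} = \left(D + K\right)^{2}$ ($c{\left(D,K \right)} = \left(D + K\right) \left(D + K\right) = \left(D + K\right)^{2}$)
$\left(1300 + c{\left(g,-180 \right)}\right) \left(15696 - 38803\right) = \left(1300 + \left(-5 - 180\right)^{2}\right) \left(15696 - 38803\right) = \left(1300 + \left(-185\right)^{2}\right) \left(-23107\right) = \left(1300 + 34225\right) \left(-23107\right) = 35525 \left(-23107\right) = -820876175$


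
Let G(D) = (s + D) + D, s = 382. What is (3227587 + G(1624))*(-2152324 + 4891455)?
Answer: 8850726652427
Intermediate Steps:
G(D) = 382 + 2*D (G(D) = (382 + D) + D = 382 + 2*D)
(3227587 + G(1624))*(-2152324 + 4891455) = (3227587 + (382 + 2*1624))*(-2152324 + 4891455) = (3227587 + (382 + 3248))*2739131 = (3227587 + 3630)*2739131 = 3231217*2739131 = 8850726652427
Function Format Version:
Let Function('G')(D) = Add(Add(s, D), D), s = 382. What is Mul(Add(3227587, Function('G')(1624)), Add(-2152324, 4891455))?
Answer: 8850726652427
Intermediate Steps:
Function('G')(D) = Add(382, Mul(2, D)) (Function('G')(D) = Add(Add(382, D), D) = Add(382, Mul(2, D)))
Mul(Add(3227587, Function('G')(1624)), Add(-2152324, 4891455)) = Mul(Add(3227587, Add(382, Mul(2, 1624))), Add(-2152324, 4891455)) = Mul(Add(3227587, Add(382, 3248)), 2739131) = Mul(Add(3227587, 3630), 2739131) = Mul(3231217, 2739131) = 8850726652427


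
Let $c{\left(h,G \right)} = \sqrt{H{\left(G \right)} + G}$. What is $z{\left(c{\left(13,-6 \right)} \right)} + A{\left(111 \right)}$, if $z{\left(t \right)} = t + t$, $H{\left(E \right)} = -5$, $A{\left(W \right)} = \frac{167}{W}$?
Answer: $\frac{167}{111} + 2 i \sqrt{11} \approx 1.5045 + 6.6332 i$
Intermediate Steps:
$c{\left(h,G \right)} = \sqrt{-5 + G}$
$z{\left(t \right)} = 2 t$
$z{\left(c{\left(13,-6 \right)} \right)} + A{\left(111 \right)} = 2 \sqrt{-5 - 6} + \frac{167}{111} = 2 \sqrt{-11} + 167 \cdot \frac{1}{111} = 2 i \sqrt{11} + \frac{167}{111} = \frac{167}{111} + 2 i \sqrt{11}$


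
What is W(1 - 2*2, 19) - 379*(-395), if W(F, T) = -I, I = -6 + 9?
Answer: 149702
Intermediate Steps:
I = 3
W(F, T) = -3 (W(F, T) = -1*3 = -3)
W(1 - 2*2, 19) - 379*(-395) = -3 - 379*(-395) = -3 + 149705 = 149702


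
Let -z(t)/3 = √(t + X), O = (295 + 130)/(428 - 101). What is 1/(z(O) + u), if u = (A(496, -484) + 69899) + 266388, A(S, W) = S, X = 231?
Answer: 12236449/4121027927605 + √24839574/12363083782815 ≈ 2.9697e-6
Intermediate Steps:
O = 425/327 ≈ 1.2997
z(t) = -3*√(231 + t) (z(t) = -3*√(t + 231) = -3*√(231 + t))
u = 336783 (u = (496 + 69899) + 266388 = 70395 + 266388 = 336783)
1/(z(O) + u) = 1/(-3*√(231 + 425/327) + 336783) = 1/(-√24839574/109 + 336783) = 1/(336783 - √24839574/109)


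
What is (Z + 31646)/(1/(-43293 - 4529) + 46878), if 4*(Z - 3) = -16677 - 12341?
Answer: 1166593779/2241799715 ≈ 0.52038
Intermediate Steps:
Z = -14503/2 (Z = 3 + (-16677 - 12341)/4 = 3 + (1/4)*(-29018) = 3 - 14509/2 = -14503/2 ≈ -7251.5)
(Z + 31646)/(1/(-43293 - 4529) + 46878) = (-14503/2 + 31646)/(1/(-43293 - 4529) + 46878) = 48789/(2*(1/(-47822) + 46878)) = 48789/(2*(-1/47822 + 46878)) = 48789/(2*(2241799715/47822)) = (48789/2)*(47822/2241799715) = 1166593779/2241799715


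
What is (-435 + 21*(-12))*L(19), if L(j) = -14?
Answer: 9618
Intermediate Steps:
(-435 + 21*(-12))*L(19) = (-435 + 21*(-12))*(-14) = (-435 - 252)*(-14) = -687*(-14) = 9618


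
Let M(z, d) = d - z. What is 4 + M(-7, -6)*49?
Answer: 53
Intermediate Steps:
4 + M(-7, -6)*49 = 4 + (-6 - 1*(-7))*49 = 4 + (-6 + 7)*49 = 4 + 1*49 = 4 + 49 = 53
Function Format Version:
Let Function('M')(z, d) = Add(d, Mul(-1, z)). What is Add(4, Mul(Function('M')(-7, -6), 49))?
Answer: 53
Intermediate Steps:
Add(4, Mul(Function('M')(-7, -6), 49)) = Add(4, Mul(Add(-6, Mul(-1, -7)), 49)) = Add(4, Mul(Add(-6, 7), 49)) = Add(4, Mul(1, 49)) = Add(4, 49) = 53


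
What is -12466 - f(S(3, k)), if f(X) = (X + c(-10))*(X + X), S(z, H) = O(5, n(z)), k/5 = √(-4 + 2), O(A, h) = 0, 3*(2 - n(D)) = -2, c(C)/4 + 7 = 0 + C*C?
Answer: -12466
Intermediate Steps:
c(C) = -28 + 4*C² (c(C) = -28 + 4*(0 + C*C) = -28 + 4*(0 + C²) = -28 + 4*C²)
n(D) = 8/3 (n(D) = 2 - ⅓*(-2) = 2 + ⅔ = 8/3)
k = 5*I*√2 (k = 5*√(-4 + 2) = 5*√(-2) = 5*(I*√2) = 5*I*√2 ≈ 7.0711*I)
S(z, H) = 0
f(X) = 2*X*(372 + X) (f(X) = (X + (-28 + 4*(-10)²))*(X + X) = (X + (-28 + 4*100))*(2*X) = (X + (-28 + 400))*(2*X) = (X + 372)*(2*X) = (372 + X)*(2*X) = 2*X*(372 + X))
-12466 - f(S(3, k)) = -12466 - 2*0*(372 + 0) = -12466 - 2*0*372 = -12466 - 1*0 = -12466 + 0 = -12466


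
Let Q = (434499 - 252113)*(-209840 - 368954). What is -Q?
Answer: 105563922484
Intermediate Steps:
Q = -105563922484 (Q = 182386*(-578794) = -105563922484)
-Q = -1*(-105563922484) = 105563922484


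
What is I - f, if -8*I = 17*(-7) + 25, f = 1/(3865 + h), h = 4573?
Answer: 198291/16876 ≈ 11.750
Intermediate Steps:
f = 1/8438 (f = 1/(3865 + 4573) = 1/8438 ≈ 0.00011851)
I = 47/4 (I = -(17*(-7) + 25)/8 = -(-119 + 25)/8 = -1/8*(-94) = 47/4 ≈ 11.750)
I - f = 47/4 - 1*1/8438 = 47/4 - 1/8438 = 198291/16876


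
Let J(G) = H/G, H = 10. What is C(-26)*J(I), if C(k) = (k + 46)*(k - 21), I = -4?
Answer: 2350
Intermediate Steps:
J(G) = 10/G
C(k) = (-21 + k)*(46 + k) (C(k) = (46 + k)*(-21 + k) = (-21 + k)*(46 + k))
C(-26)*J(I) = (-966 + (-26)**2 + 25*(-26))*(10/(-4)) = (-966 + 676 - 650)*(10*(-1/4)) = -940*(-5/2) = 2350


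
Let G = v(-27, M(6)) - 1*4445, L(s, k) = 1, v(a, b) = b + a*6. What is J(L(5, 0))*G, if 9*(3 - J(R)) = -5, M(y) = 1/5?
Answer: -245696/15 ≈ -16380.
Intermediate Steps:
M(y) = ⅕
v(a, b) = b + 6*a
J(R) = 32/9 (J(R) = 3 - ⅑*(-5) = 3 + 5/9 = 32/9)
G = -23034/5 (G = (⅕ + 6*(-27)) - 1*4445 = (⅕ - 162) - 4445 = -809/5 - 4445 = -23034/5 ≈ -4606.8)
J(L(5, 0))*G = (32/9)*(-23034/5) = -245696/15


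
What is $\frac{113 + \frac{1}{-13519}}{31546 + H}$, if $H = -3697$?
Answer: $\frac{1527646}{376490631} \approx 0.0040576$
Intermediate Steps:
$\frac{113 + \frac{1}{-13519}}{31546 + H} = \frac{113 + \frac{1}{-13519}}{31546 - 3697} = \frac{113 - \frac{1}{13519}}{27849} = \frac{1527646}{13519} \cdot \frac{1}{27849} = \frac{1527646}{376490631}$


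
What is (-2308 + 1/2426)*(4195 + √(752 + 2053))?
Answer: -23488673365/2426 - 5599207*√2805/2426 ≈ -9.8043e+6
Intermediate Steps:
(-2308 + 1/2426)*(4195 + √(752 + 2053)) = (-2308 + 1/2426)*(4195 + √2805) = -5599207*(4195 + √2805)/2426 = -23488673365/2426 - 5599207*√2805/2426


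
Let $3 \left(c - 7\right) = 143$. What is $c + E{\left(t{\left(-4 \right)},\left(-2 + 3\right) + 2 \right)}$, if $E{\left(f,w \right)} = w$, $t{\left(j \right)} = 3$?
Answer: $\frac{173}{3} \approx 57.667$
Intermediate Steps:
$c = \frac{164}{3}$ ($c = 7 + \frac{1}{3} \cdot 143 = 7 + \frac{143}{3} = \frac{164}{3} \approx 54.667$)
$c + E{\left(t{\left(-4 \right)},\left(-2 + 3\right) + 2 \right)} = \frac{164}{3} + \left(\left(-2 + 3\right) + 2\right) = \frac{164}{3} + \left(1 + 2\right) = \frac{164}{3} + 3 = \frac{173}{3}$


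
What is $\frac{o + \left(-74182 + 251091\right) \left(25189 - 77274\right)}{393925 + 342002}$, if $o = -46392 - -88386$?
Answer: $- \frac{9214263271}{735927} \approx -12521.0$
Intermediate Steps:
$o = 41994$ ($o = -46392 + 88386 = 41994$)
$\frac{o + \left(-74182 + 251091\right) \left(25189 - 77274\right)}{393925 + 342002} = \frac{41994 + \left(-74182 + 251091\right) \left(25189 - 77274\right)}{393925 + 342002} = \frac{41994 + 176909 \left(-52085\right)}{735927} = \left(41994 - 9214305265\right) \frac{1}{735927} = \left(-9214263271\right) \frac{1}{735927} = - \frac{9214263271}{735927}$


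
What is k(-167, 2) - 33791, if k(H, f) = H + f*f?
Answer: -33954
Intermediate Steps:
k(H, f) = H + f**2
k(-167, 2) - 33791 = (-167 + 2**2) - 33791 = (-167 + 4) - 33791 = -163 - 33791 = -33954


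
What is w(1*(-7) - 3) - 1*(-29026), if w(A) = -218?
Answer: 28808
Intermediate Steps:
w(1*(-7) - 3) - 1*(-29026) = -218 - 1*(-29026) = -218 + 29026 = 28808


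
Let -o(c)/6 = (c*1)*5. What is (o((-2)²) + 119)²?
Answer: 1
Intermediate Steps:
o(c) = -30*c (o(c) = -6*c*1*5 = -6*c*5 = -30*c)
(o((-2)²) + 119)² = (-30*(-2)² + 119)² = (-30*4 + 119)² = (-120 + 119)² = (-1)² = 1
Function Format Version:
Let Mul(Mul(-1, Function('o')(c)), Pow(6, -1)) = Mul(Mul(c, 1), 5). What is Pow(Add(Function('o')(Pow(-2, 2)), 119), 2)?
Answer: 1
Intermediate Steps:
Function('o')(c) = Mul(-30, c) (Function('o')(c) = Mul(-6, Mul(Mul(c, 1), 5)) = Mul(-6, Mul(c, 5)) = Mul(-6, Mul(5, c)) = Mul(-30, c))
Pow(Add(Function('o')(Pow(-2, 2)), 119), 2) = Pow(Add(Mul(-30, Pow(-2, 2)), 119), 2) = Pow(Add(Mul(-30, 4), 119), 2) = Pow(Add(-120, 119), 2) = Pow(-1, 2) = 1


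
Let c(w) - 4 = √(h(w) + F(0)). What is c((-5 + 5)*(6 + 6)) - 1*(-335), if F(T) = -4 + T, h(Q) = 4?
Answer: 339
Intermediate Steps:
c(w) = 4 (c(w) = 4 + √(4 + (-4 + 0)) = 4 + √(4 - 4) = 4 + √0 = 4 + 0 = 4)
c((-5 + 5)*(6 + 6)) - 1*(-335) = 4 - 1*(-335) = 4 + 335 = 339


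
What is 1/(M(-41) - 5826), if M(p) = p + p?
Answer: -1/5908 ≈ -0.00016926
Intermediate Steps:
M(p) = 2*p
1/(M(-41) - 5826) = 1/(2*(-41) - 5826) = 1/(-82 - 5826) = 1/(-5908) = -1/5908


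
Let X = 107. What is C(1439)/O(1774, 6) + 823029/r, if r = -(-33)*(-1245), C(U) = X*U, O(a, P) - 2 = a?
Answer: 180158563/2702480 ≈ 66.664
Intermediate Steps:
O(a, P) = 2 + a
C(U) = 107*U
r = -41085 (r = -33*1245 = -41085)
C(1439)/O(1774, 6) + 823029/r = (107*1439)/(2 + 1774) + 823029/(-41085) = 153973/1776 + 823029*(-1/41085) = 153973*(1/1776) - 274343/13695 = 153973/1776 - 274343/13695 = 180158563/2702480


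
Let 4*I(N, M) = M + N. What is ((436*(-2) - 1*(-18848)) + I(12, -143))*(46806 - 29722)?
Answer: 306542483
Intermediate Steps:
I(N, M) = M/4 + N/4 (I(N, M) = (M + N)/4 = M/4 + N/4)
((436*(-2) - 1*(-18848)) + I(12, -143))*(46806 - 29722) = ((436*(-2) - 1*(-18848)) + ((¼)*(-143) + (¼)*12))*(46806 - 29722) = ((-872 + 18848) + (-143/4 + 3))*17084 = (17976 - 131/4)*17084 = (71773/4)*17084 = 306542483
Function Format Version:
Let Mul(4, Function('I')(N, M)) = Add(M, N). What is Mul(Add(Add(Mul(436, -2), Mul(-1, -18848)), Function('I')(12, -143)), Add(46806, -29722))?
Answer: 306542483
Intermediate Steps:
Function('I')(N, M) = Add(Mul(Rational(1, 4), M), Mul(Rational(1, 4), N)) (Function('I')(N, M) = Mul(Rational(1, 4), Add(M, N)) = Add(Mul(Rational(1, 4), M), Mul(Rational(1, 4), N)))
Mul(Add(Add(Mul(436, -2), Mul(-1, -18848)), Function('I')(12, -143)), Add(46806, -29722)) = Mul(Add(Add(Mul(436, -2), Mul(-1, -18848)), Add(Mul(Rational(1, 4), -143), Mul(Rational(1, 4), 12))), Add(46806, -29722)) = Mul(Add(Add(-872, 18848), Add(Rational(-143, 4), 3)), 17084) = Mul(Add(17976, Rational(-131, 4)), 17084) = Mul(Rational(71773, 4), 17084) = 306542483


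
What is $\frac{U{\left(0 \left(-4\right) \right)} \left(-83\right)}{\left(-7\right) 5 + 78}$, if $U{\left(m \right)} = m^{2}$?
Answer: $0$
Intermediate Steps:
$\frac{U{\left(0 \left(-4\right) \right)} \left(-83\right)}{\left(-7\right) 5 + 78} = \frac{\left(0 \left(-4\right)\right)^{2} \left(-83\right)}{\left(-7\right) 5 + 78} = \frac{0^{2} \left(-83\right)}{-35 + 78} = \frac{0 \left(-83\right)}{43} = 0 \cdot \frac{1}{43} = 0$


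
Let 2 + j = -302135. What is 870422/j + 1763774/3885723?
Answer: -2849317400068/1174020690051 ≈ -2.4270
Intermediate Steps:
j = -302137 (j = -2 - 302135 = -302137)
870422/j + 1763774/3885723 = 870422/(-302137) + 1763774/3885723 = 870422*(-1/302137) + 1763774*(1/3885723) = -870422/302137 + 1763774/3885723 = -2849317400068/1174020690051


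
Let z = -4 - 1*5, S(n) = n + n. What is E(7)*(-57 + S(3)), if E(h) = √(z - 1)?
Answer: -51*I*√10 ≈ -161.28*I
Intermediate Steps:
S(n) = 2*n
z = -9 (z = -4 - 5 = -9)
E(h) = I*√10 (E(h) = √(-9 - 1) = √(-10) = I*√10)
E(7)*(-57 + S(3)) = (I*√10)*(-57 + 2*3) = (I*√10)*(-57 + 6) = (I*√10)*(-51) = -51*I*√10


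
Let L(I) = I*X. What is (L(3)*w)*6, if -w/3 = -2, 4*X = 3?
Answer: 81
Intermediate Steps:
X = ¾ (X = (¼)*3 = ¾ ≈ 0.75000)
w = 6 (w = -3*(-2) = 6)
L(I) = 3*I/4 (L(I) = I*(¾) = 3*I/4)
(L(3)*w)*6 = (((¾)*3)*6)*6 = ((9/4)*6)*6 = (27/2)*6 = 81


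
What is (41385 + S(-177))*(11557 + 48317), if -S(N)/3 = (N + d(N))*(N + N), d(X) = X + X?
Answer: -31286380338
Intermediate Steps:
d(X) = 2*X
S(N) = -18*N**2 (S(N) = -3*(N + 2*N)*(N + N) = -3*3*N*2*N = -18*N**2)
(41385 + S(-177))*(11557 + 48317) = (41385 - 18*(-177)**2)*(11557 + 48317) = (41385 - 18*31329)*59874 = (41385 - 563922)*59874 = -522537*59874 = -31286380338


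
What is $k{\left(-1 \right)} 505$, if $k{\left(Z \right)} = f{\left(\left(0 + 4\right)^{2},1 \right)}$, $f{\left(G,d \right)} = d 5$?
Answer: $2525$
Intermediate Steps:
$f{\left(G,d \right)} = 5 d$
$k{\left(Z \right)} = 5$ ($k{\left(Z \right)} = 5 \cdot 1 = 5$)
$k{\left(-1 \right)} 505 = 5 \cdot 505 = 2525$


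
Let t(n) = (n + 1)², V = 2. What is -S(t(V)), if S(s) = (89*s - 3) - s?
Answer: -789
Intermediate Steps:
t(n) = (1 + n)²
S(s) = -3 + 88*s (S(s) = (-3 + 89*s) - s = -3 + 88*s)
-S(t(V)) = -(-3 + 88*(1 + 2)²) = -(-3 + 88*3²) = -(-3 + 88*9) = -(-3 + 792) = -1*789 = -789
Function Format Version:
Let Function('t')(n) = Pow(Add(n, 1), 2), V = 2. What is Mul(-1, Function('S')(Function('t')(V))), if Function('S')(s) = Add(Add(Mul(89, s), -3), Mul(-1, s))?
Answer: -789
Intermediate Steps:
Function('t')(n) = Pow(Add(1, n), 2)
Function('S')(s) = Add(-3, Mul(88, s)) (Function('S')(s) = Add(Add(-3, Mul(89, s)), Mul(-1, s)) = Add(-3, Mul(88, s)))
Mul(-1, Function('S')(Function('t')(V))) = Mul(-1, Add(-3, Mul(88, Pow(Add(1, 2), 2)))) = Mul(-1, Add(-3, Mul(88, Pow(3, 2)))) = Mul(-1, Add(-3, Mul(88, 9))) = Mul(-1, Add(-3, 792)) = Mul(-1, 789) = -789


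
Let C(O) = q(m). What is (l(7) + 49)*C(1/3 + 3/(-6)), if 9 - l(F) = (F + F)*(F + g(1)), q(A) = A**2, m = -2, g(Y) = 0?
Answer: -160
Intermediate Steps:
C(O) = 4 (C(O) = (-2)**2 = 4)
l(F) = 9 - 2*F**2 (l(F) = 9 - (F + F)*(F + 0) = 9 - 2*F*F = 9 - 2*F**2)
(l(7) + 49)*C(1/3 + 3/(-6)) = ((9 - 2*7**2) + 49)*4 = ((9 - 2*49) + 49)*4 = ((9 - 98) + 49)*4 = (-89 + 49)*4 = -40*4 = -160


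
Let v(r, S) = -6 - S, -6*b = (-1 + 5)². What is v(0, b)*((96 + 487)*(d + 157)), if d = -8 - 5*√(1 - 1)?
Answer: -868670/3 ≈ -2.8956e+5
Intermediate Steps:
d = -8 (d = -8 - 5*√0 = -8 - 5*0 = -8 + 0 = -8)
b = -8/3 (b = -(-1 + 5)²/6 = -⅙*4² = -⅙*16 = -8/3 ≈ -2.6667)
v(0, b)*((96 + 487)*(d + 157)) = (-6 - 1*(-8/3))*((96 + 487)*(-8 + 157)) = (-6 + 8/3)*(583*149) = -10/3*86867 = -868670/3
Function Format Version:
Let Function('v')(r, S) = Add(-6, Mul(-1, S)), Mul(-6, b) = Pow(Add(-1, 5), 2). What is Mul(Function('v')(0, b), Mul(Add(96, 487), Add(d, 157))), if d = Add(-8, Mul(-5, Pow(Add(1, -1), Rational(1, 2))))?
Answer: Rational(-868670, 3) ≈ -2.8956e+5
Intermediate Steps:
d = -8 (d = Add(-8, Mul(-5, Pow(0, Rational(1, 2)))) = Add(-8, Mul(-5, 0)) = Add(-8, 0) = -8)
b = Rational(-8, 3) (b = Mul(Rational(-1, 6), Pow(Add(-1, 5), 2)) = Mul(Rational(-1, 6), Pow(4, 2)) = Mul(Rational(-1, 6), 16) = Rational(-8, 3) ≈ -2.6667)
Mul(Function('v')(0, b), Mul(Add(96, 487), Add(d, 157))) = Mul(Add(-6, Mul(-1, Rational(-8, 3))), Mul(Add(96, 487), Add(-8, 157))) = Mul(Add(-6, Rational(8, 3)), Mul(583, 149)) = Mul(Rational(-10, 3), 86867) = Rational(-868670, 3)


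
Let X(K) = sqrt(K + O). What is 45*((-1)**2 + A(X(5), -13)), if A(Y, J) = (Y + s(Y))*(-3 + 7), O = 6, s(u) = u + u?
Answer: 45 + 540*sqrt(11) ≈ 1836.0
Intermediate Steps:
s(u) = 2*u
X(K) = sqrt(6 + K) (X(K) = sqrt(K + 6) = sqrt(6 + K))
A(Y, J) = 12*Y (A(Y, J) = (Y + 2*Y)*(-3 + 7) = (3*Y)*4 = 12*Y)
45*((-1)**2 + A(X(5), -13)) = 45*((-1)**2 + 12*sqrt(6 + 5)) = 45*(1 + 12*sqrt(11)) = 45 + 540*sqrt(11)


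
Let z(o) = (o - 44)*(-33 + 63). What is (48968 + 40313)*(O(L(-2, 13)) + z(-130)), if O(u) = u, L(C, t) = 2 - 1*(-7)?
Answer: -465243291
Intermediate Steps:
L(C, t) = 9 (L(C, t) = 2 + 7 = 9)
z(o) = -1320 + 30*o (z(o) = (-44 + o)*30 = -1320 + 30*o)
(48968 + 40313)*(O(L(-2, 13)) + z(-130)) = (48968 + 40313)*(9 + (-1320 + 30*(-130))) = 89281*(9 + (-1320 - 3900)) = 89281*(9 - 5220) = 89281*(-5211) = -465243291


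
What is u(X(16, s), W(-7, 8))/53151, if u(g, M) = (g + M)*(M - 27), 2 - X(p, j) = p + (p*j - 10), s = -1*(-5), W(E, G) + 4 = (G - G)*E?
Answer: 2728/53151 ≈ 0.051325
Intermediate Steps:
W(E, G) = -4 (W(E, G) = -4 + (G - G)*E = -4 + 0*E = -4 + 0 = -4)
s = 5
X(p, j) = 12 - p - j*p (X(p, j) = 2 - (p + (p*j - 10)) = 2 - (p + (j*p - 10)) = 2 - (p + (-10 + j*p)) = 2 - (-10 + p + j*p) = 2 + (10 - p - j*p) = 12 - p - j*p)
u(g, M) = (-27 + M)*(M + g) (u(g, M) = (M + g)*(-27 + M) = (-27 + M)*(M + g))
u(X(16, s), W(-7, 8))/53151 = ((-4)**2 - 27*(-4) - 27*(12 - 1*16 - 1*5*16) - 4*(12 - 1*16 - 1*5*16))/53151 = (16 + 108 - 27*(12 - 16 - 80) - 4*(12 - 16 - 80))*(1/53151) = (16 + 108 - 27*(-84) - 4*(-84))*(1/53151) = (16 + 108 + 2268 + 336)*(1/53151) = 2728*(1/53151) = 2728/53151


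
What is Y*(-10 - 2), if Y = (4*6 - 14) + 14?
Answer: -288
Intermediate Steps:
Y = 24 (Y = (24 - 14) + 14 = 10 + 14 = 24)
Y*(-10 - 2) = 24*(-10 - 2) = 24*(-12) = -288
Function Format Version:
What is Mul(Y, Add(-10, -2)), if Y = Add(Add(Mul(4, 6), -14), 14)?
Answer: -288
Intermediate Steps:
Y = 24 (Y = Add(Add(24, -14), 14) = Add(10, 14) = 24)
Mul(Y, Add(-10, -2)) = Mul(24, Add(-10, -2)) = Mul(24, -12) = -288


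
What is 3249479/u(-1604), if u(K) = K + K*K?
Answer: 3249479/2571212 ≈ 1.2638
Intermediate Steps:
u(K) = K + K²
3249479/u(-1604) = 3249479/((-1604*(1 - 1604))) = 3249479/((-1604*(-1603))) = 3249479/2571212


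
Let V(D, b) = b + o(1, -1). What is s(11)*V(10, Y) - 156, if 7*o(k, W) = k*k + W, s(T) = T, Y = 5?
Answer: -101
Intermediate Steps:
o(k, W) = W/7 + k²/7 (o(k, W) = (k*k + W)/7 = (k² + W)/7 = (W + k²)/7 = W/7 + k²/7)
V(D, b) = b (V(D, b) = b + ((⅐)*(-1) + (⅐)*1²) = b + (-⅐ + (⅐)*1) = b + (-⅐ + ⅐) = b + 0 = b)
s(11)*V(10, Y) - 156 = 11*5 - 156 = 55 - 156 = -101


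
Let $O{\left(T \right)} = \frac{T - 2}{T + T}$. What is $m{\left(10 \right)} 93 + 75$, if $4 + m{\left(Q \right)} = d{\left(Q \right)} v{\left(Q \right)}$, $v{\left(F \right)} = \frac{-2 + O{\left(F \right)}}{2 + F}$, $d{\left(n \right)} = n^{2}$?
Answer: $-1537$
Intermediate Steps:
$O{\left(T \right)} = \frac{-2 + T}{2 T}$
$v{\left(F \right)} = \frac{-2 + \frac{-2 + F}{2 F}}{2 + F}$
$m{\left(Q \right)} = -4 + \frac{Q \left(-2 - 3 Q\right)}{2 \left(2 + Q\right)}$ ($m{\left(Q \right)} = -4 + Q^{2} \frac{-2 - 3 Q}{2 Q \left(2 + Q\right)} = -4 + \frac{Q \left(-2 - 3 Q\right)}{2 \left(2 + Q\right)}$)
$m{\left(10 \right)} 93 + 75 = \frac{-16 - 100 - 3 \cdot 10^{2}}{2 \left(2 + 10\right)} 93 + 75 = \frac{-16 - 100 - 300}{2 \cdot 12} \cdot 93 + 75 = \frac{1}{2} \cdot \frac{1}{12} \left(-16 - 100 - 300\right) 93 + 75 = \frac{1}{2} \cdot \frac{1}{12} \left(-416\right) 93 + 75 = \left(- \frac{52}{3}\right) 93 + 75 = -1612 + 75 = -1537$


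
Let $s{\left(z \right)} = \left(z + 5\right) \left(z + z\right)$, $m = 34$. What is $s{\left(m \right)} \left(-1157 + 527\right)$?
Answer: $-1670760$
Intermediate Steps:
$s{\left(z \right)} = 2 z \left(5 + z\right)$ ($s{\left(z \right)} = \left(5 + z\right) 2 z = 2 z \left(5 + z\right)$)
$s{\left(m \right)} \left(-1157 + 527\right) = 2 \cdot 34 \left(5 + 34\right) \left(-1157 + 527\right) = 2 \cdot 34 \cdot 39 \left(-630\right) = 2652 \left(-630\right) = -1670760$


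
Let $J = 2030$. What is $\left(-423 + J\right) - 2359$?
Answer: $-752$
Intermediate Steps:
$\left(-423 + J\right) - 2359 = \left(-423 + 2030\right) - 2359 = 1607 - 2359 = -752$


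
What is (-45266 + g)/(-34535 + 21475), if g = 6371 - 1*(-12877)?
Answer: 13009/6530 ≈ 1.9922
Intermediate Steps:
g = 19248 (g = 6371 + 12877 = 19248)
(-45266 + g)/(-34535 + 21475) = (-45266 + 19248)/(-34535 + 21475) = -26018/(-13060) = -26018*(-1/13060) = 13009/6530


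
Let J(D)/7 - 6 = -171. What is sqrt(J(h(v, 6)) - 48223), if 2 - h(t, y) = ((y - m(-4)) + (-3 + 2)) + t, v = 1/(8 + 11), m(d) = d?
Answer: I*sqrt(49378) ≈ 222.21*I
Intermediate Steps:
v = 1/19 ≈ 0.052632
h(t, y) = -1 - t - y (h(t, y) = 2 - (((y - 1*(-4)) + (-3 + 2)) + t) = 2 - (((y + 4) - 1) + t) = 2 - (((4 + y) - 1) + t) = 2 - ((3 + y) + t) = 2 - (3 + t + y) = 2 + (-3 - t - y) = -1 - t - y)
J(D) = -1155 (J(D) = 42 + 7*(-171) = 42 - 1197 = -1155)
sqrt(J(h(v, 6)) - 48223) = sqrt(-1155 - 48223) = sqrt(-49378) = I*sqrt(49378)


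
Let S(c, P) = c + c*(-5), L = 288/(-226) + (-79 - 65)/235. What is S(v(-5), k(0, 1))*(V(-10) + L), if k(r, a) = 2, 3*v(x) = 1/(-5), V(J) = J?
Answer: -1262648/398325 ≈ -3.1699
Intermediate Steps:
v(x) = -1/15 (v(x) = (1/(-5))/3 = (1*(-⅕))/3 = (⅓)*(-⅕) = -1/15)
L = -50112/26555 (L = 288*(-1/226) - 144*1/235 = -144/113 - 144/235 = -50112/26555 ≈ -1.8871)
S(c, P) = -4*c (S(c, P) = c - 5*c = -4*c)
S(v(-5), k(0, 1))*(V(-10) + L) = (-4*(-1/15))*(-10 - 50112/26555) = (4/15)*(-315662/26555) = -1262648/398325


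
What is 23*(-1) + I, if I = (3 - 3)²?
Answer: -23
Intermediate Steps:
I = 0 (I = 0² = 0)
23*(-1) + I = 23*(-1) + 0 = -23 + 0 = -23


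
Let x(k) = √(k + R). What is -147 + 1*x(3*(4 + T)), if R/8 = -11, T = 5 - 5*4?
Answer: -147 + 11*I ≈ -147.0 + 11.0*I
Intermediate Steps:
T = -15 (T = 5 - 20 = -15)
R = -88 (R = 8*(-11) = -88)
x(k) = √(-88 + k) (x(k) = √(k - 88) = √(-88 + k))
-147 + 1*x(3*(4 + T)) = -147 + 1*√(-88 + 3*(4 - 15)) = -147 + 1*√(-88 + 3*(-11)) = -147 + 1*√(-88 - 33) = -147 + 1*√(-121) = -147 + 1*(11*I) = -147 + 11*I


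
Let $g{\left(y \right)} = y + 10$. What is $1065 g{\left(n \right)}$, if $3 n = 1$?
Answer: $11005$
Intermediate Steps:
$n = \frac{1}{3}$ ($n = \frac{1}{3} \cdot 1 = \frac{1}{3} \approx 0.33333$)
$g{\left(y \right)} = 10 + y$
$1065 g{\left(n \right)} = 1065 \left(10 + \frac{1}{3}\right) = 1065 \cdot \frac{31}{3} = 11005$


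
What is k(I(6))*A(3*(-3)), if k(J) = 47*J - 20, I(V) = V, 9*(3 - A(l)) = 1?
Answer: 6812/9 ≈ 756.89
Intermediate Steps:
A(l) = 26/9 (A(l) = 3 - ⅑*1 = 3 - ⅑ = 26/9)
k(J) = -20 + 47*J
k(I(6))*A(3*(-3)) = (-20 + 47*6)*(26/9) = (-20 + 282)*(26/9) = 262*(26/9) = 6812/9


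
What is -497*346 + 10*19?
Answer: -171772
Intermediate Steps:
-497*346 + 10*19 = -171962 + 190 = -171772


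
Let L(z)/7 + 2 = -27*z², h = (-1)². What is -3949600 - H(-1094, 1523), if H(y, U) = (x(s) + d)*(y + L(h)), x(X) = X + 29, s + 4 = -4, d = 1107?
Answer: -2486584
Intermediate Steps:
s = -8 (s = -4 - 4 = -8)
x(X) = 29 + X
h = 1
L(z) = -14 - 189*z² (L(z) = -14 + 7*(-27*z²) = -14 - 189*z²)
H(y, U) = -228984 + 1128*y (H(y, U) = ((29 - 8) + 1107)*(y + (-14 - 189*1²)) = (21 + 1107)*(y + (-14 - 189*1)) = 1128*(y + (-14 - 189)) = 1128*(y - 203) = 1128*(-203 + y) = -228984 + 1128*y)
-3949600 - H(-1094, 1523) = -3949600 - (-228984 + 1128*(-1094)) = -3949600 - (-228984 - 1234032) = -3949600 - 1*(-1463016) = -3949600 + 1463016 = -2486584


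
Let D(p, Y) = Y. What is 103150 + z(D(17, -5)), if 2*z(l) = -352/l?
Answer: 515926/5 ≈ 1.0319e+5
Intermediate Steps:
z(l) = -176/l (z(l) = (-352/l)/2 = -176/l)
103150 + z(D(17, -5)) = 103150 - 176/(-5) = 103150 - 176*(-⅕) = 103150 + 176/5 = 515926/5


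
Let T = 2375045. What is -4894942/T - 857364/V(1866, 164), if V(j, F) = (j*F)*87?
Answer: -11029970387023/5269450590330 ≈ -2.0932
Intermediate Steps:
V(j, F) = 87*F*j (V(j, F) = (F*j)*87 = 87*F*j)
-4894942/T - 857364/V(1866, 164) = -4894942/2375045 - 857364/(87*164*1866) = -4894942*1/2375045 - 857364/26624088 = -4894942/2375045 - 857364*1/26624088 = -4894942/2375045 - 71447/2218674 = -11029970387023/5269450590330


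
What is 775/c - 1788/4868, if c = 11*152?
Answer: 195791/2034824 ≈ 0.096220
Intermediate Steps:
c = 1672
775/c - 1788/4868 = 775/1672 - 1788/4868 = 775*(1/1672) - 1788*1/4868 = 775/1672 - 447/1217 = 195791/2034824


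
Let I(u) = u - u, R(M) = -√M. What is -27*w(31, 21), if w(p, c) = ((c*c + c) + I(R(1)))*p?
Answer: -386694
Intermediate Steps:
I(u) = 0
w(p, c) = p*(c + c²) (w(p, c) = ((c*c + c) + 0)*p = ((c² + c) + 0)*p = ((c + c²) + 0)*p = (c + c²)*p = p*(c + c²))
-27*w(31, 21) = -567*31*(1 + 21) = -567*31*22 = -27*14322 = -386694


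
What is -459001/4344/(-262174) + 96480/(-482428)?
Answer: -27414519873113/137357365220592 ≈ -0.19959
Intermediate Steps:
-459001/4344/(-262174) + 96480/(-482428) = -459001*1/4344*(-1/262174) + 96480*(-1/482428) = -459001/4344*(-1/262174) - 24120/120607 = 459001/1138883856 - 24120/120607 = -27414519873113/137357365220592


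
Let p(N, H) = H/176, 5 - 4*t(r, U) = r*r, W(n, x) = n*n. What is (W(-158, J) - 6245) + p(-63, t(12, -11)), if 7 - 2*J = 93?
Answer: 13178037/704 ≈ 18719.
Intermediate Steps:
J = -43 (J = 7/2 - 1/2*93 = 7/2 - 93/2 = -43)
W(n, x) = n**2
t(r, U) = 5/4 - r**2/4 (t(r, U) = 5/4 - r*r/4 = 5/4 - r**2/4)
p(N, H) = H/176 (p(N, H) = H*(1/176) = H/176)
(W(-158, J) - 6245) + p(-63, t(12, -11)) = ((-158)**2 - 6245) + (5/4 - 1/4*12**2)/176 = (24964 - 6245) + (5/4 - 1/4*144)/176 = 18719 + (5/4 - 36)/176 = 18719 + (1/176)*(-139/4) = 18719 - 139/704 = 13178037/704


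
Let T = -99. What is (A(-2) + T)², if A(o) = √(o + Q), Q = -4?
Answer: (99 - I*√6)² ≈ 9795.0 - 485.0*I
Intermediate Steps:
A(o) = √(-4 + o) (A(o) = √(o - 4) = √(-4 + o))
(A(-2) + T)² = (√(-4 - 2) - 99)² = (√(-6) - 99)² = (I*√6 - 99)² = (-99 + I*√6)²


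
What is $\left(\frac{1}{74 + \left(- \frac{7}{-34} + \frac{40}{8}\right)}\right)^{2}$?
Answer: $\frac{1156}{7252249} \approx 0.0001594$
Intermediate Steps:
$\left(\frac{1}{74 + \left(- \frac{7}{-34} + \frac{40}{8}\right)}\right)^{2} = \left(\frac{1}{74 + \left(\left(-7\right) \left(- \frac{1}{34}\right) + 40 \cdot \frac{1}{8}\right)}\right)^{2} = \left(\frac{1}{74 + \left(\frac{7}{34} + 5\right)}\right)^{2} = \left(\frac{1}{74 + \frac{177}{34}}\right)^{2} = \left(\frac{1}{\frac{2693}{34}}\right)^{2} = \left(\frac{34}{2693}\right)^{2} = \frac{1156}{7252249}$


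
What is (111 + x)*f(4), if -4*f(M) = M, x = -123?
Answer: 12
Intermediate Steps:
f(M) = -M/4
(111 + x)*f(4) = (111 - 123)*(-¼*4) = -12*(-1) = 12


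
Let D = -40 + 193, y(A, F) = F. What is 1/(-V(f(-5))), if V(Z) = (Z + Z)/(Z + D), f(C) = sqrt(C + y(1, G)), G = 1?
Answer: -1/2 + 153*I/4 ≈ -0.5 + 38.25*I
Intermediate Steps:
D = 153
f(C) = sqrt(1 + C) (f(C) = sqrt(C + 1) = sqrt(1 + C))
V(Z) = 2*Z/(153 + Z) (V(Z) = (Z + Z)/(Z + 153) = (2*Z)/(153 + Z) = 2*Z/(153 + Z))
1/(-V(f(-5))) = 1/(-2*sqrt(1 - 5)/(153 + sqrt(1 - 5))) = 1/(-2*sqrt(-4)/(153 + sqrt(-4))) = 1/(-2*2*I/(153 + 2*I)) = 1/(-2*2*I*(153 - 2*I)/23413) = 1/(-4*I*(153 - 2*I)/23413) = I*(153 + 2*I)/4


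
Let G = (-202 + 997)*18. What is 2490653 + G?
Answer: 2504963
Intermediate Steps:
G = 14310 (G = 795*18 = 14310)
2490653 + G = 2490653 + 14310 = 2504963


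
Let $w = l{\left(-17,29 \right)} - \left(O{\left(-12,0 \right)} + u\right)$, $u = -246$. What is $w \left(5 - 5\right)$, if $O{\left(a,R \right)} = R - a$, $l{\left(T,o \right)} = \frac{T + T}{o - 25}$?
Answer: $0$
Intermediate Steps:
$l{\left(T,o \right)} = \frac{2 T}{-25 + o}$
$w = \frac{451}{2}$ ($w = 2 \left(-17\right) \frac{1}{-25 + 29} - \left(\left(0 - -12\right) - 246\right) = 2 \left(-17\right) \frac{1}{4} - \left(\left(0 + 12\right) - 246\right) = 2 \left(-17\right) \frac{1}{4} - \left(12 - 246\right) = - \frac{17}{2} - -234 = - \frac{17}{2} + 234 = \frac{451}{2} \approx 225.5$)
$w \left(5 - 5\right) = \frac{451 \left(5 - 5\right)}{2} = \frac{451}{2} \cdot 0 = 0$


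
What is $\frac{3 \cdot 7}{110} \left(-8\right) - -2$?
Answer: $\frac{26}{55} \approx 0.47273$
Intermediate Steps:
$\frac{3 \cdot 7}{110} \left(-8\right) - -2 = 21 \cdot \frac{1}{110} \left(-8\right) + 2 = \frac{21}{110} \left(-8\right) + 2 = - \frac{84}{55} + 2 = \frac{26}{55}$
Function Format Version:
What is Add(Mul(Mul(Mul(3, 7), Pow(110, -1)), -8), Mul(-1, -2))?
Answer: Rational(26, 55) ≈ 0.47273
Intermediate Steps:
Add(Mul(Mul(Mul(3, 7), Pow(110, -1)), -8), Mul(-1, -2)) = Add(Mul(Mul(21, Rational(1, 110)), -8), 2) = Add(Mul(Rational(21, 110), -8), 2) = Add(Rational(-84, 55), 2) = Rational(26, 55)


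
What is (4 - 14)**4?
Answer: 10000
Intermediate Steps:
(4 - 14)**4 = (-10)**4 = 10000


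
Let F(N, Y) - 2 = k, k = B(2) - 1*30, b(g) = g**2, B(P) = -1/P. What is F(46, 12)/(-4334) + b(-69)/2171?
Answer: 41392095/18818228 ≈ 2.1996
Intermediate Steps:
k = -61/2 (k = -1/2 - 1*30 = -1*1/2 - 30 = -1/2 - 30 = -61/2 ≈ -30.500)
F(N, Y) = -57/2 (F(N, Y) = 2 - 61/2 = -57/2)
F(46, 12)/(-4334) + b(-69)/2171 = -57/2/(-4334) + (-69)**2/2171 = -57/2*(-1/4334) + 4761*(1/2171) = 57/8668 + 4761/2171 = 41392095/18818228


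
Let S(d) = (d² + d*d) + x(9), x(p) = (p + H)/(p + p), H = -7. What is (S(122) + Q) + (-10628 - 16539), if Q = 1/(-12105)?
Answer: 10495483/4035 ≈ 2601.1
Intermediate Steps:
x(p) = (-7 + p)/(2*p) (x(p) = (p - 7)/(p + p) = (-7 + p)/((2*p)) = (-7 + p)*(1/(2*p)) = (-7 + p)/(2*p))
Q = -1/12105 ≈ -8.2611e-5
S(d) = ⅑ + 2*d² (S(d) = (d² + d*d) + (½)*(-7 + 9)/9 = (d² + d²) + (½)*(⅑)*2 = 2*d² + ⅑ = ⅑ + 2*d²)
(S(122) + Q) + (-10628 - 16539) = ((⅑ + 2*122²) - 1/12105) + (-10628 - 16539) = ((⅑ + 2*14884) - 1/12105) - 27167 = ((⅑ + 29768) - 1/12105) - 27167 = (267913/9 - 1/12105) - 27167 = 120114328/4035 - 27167 = 10495483/4035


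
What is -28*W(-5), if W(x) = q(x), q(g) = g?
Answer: 140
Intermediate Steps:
W(x) = x
-28*W(-5) = -28*(-5) = 140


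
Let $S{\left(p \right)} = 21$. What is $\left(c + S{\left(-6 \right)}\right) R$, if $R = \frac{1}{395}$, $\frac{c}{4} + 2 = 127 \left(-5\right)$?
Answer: $- \frac{2527}{395} \approx -6.3975$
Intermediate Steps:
$c = -2548$ ($c = -8 + 4 \cdot 127 \left(-5\right) = -8 + 4 \left(-635\right) = -8 - 2540 = -2548$)
$R = \frac{1}{395} \approx 0.0025316$
$\left(c + S{\left(-6 \right)}\right) R = \left(-2548 + 21\right) \frac{1}{395} = \left(-2527\right) \frac{1}{395} = - \frac{2527}{395}$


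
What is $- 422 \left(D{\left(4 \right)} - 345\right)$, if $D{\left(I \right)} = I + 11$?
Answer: $139260$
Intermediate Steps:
$D{\left(I \right)} = 11 + I$
$- 422 \left(D{\left(4 \right)} - 345\right) = - 422 \left(\left(11 + 4\right) - 345\right) = - 422 \left(15 - 345\right) = \left(-422\right) \left(-330\right) = 139260$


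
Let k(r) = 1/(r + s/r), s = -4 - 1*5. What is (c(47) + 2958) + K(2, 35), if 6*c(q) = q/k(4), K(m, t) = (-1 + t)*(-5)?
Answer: 67241/24 ≈ 2801.7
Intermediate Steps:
s = -9 (s = -4 - 5 = -9)
K(m, t) = 5 - 5*t
k(r) = 1/(r - 9/r)
c(q) = 7*q/24 (c(q) = (q/((4/(-9 + 4²))))/6 = (q/((4/(-9 + 16))))/6 = (q/((4/7)))/6 = (q/((4*(⅐))))/6 = (q/(4/7))/6 = (q*(7/4))/6 = (7*q/4)/6 = 7*q/24)
(c(47) + 2958) + K(2, 35) = ((7/24)*47 + 2958) + (5 - 5*35) = (329/24 + 2958) + (5 - 175) = 71321/24 - 170 = 67241/24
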